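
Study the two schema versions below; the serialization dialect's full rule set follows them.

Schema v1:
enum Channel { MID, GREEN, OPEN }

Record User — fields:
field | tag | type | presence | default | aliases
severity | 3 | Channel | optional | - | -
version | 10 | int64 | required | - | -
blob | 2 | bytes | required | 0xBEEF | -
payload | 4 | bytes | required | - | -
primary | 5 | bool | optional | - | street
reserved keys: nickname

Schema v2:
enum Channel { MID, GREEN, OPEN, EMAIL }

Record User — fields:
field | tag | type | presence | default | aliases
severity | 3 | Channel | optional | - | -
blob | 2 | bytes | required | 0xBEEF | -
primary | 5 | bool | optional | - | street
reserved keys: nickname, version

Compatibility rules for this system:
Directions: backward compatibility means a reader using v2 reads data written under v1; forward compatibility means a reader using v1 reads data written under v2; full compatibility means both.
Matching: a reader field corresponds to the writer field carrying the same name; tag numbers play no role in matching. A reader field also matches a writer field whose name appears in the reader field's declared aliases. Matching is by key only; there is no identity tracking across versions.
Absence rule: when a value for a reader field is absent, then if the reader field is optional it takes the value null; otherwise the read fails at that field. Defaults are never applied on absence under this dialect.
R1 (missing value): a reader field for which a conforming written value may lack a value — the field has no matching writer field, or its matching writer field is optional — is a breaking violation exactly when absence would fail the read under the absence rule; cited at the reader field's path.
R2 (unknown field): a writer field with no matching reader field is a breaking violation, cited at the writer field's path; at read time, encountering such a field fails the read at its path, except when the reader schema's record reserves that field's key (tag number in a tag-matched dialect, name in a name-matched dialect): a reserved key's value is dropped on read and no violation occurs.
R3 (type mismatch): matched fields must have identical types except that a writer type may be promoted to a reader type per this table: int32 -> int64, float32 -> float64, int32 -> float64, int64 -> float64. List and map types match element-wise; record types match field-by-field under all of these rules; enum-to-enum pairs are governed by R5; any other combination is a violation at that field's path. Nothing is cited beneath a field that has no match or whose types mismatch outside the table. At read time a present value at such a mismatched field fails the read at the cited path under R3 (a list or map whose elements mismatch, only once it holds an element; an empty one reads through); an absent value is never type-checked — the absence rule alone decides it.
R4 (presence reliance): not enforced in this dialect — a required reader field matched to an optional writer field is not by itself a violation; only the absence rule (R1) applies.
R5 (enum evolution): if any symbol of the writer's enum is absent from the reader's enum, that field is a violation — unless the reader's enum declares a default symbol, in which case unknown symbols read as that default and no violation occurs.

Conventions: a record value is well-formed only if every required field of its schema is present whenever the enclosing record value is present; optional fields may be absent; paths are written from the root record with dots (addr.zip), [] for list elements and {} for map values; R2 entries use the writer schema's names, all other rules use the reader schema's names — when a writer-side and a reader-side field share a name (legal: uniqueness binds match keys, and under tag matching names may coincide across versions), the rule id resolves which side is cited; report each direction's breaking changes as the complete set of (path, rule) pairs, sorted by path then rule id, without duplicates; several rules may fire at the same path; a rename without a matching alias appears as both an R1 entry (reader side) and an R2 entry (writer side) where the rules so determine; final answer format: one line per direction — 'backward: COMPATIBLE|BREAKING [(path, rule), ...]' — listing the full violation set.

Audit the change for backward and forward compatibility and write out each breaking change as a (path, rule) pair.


backward: BREAKING [(payload, R2)]; forward: BREAKING [(payload, R1), (severity, R5), (version, R1)]

each type pair in User: writer, then reader
backward pass over User, reader schema v2, writer schema v1:
  severity <- severity (Channel -> Channel, writer optional)
  blob <- blob (bytes -> bytes, writer required)
  primary <- primary (bool -> bool, writer optional)
  leftover writer field: version
  leftover writer field: payload
  violation R2 at payload
  => backward verdict for User: BREAKING, 1 violation(s)
forward pass over User, reader schema v1, writer schema v2:
  severity <- severity (Channel -> Channel, writer optional)
  version: no writer-side match
  blob <- blob (bytes -> bytes, writer required)
  payload: no writer-side match
  primary <- primary (bool -> bool, writer optional)
  violation R1 at payload
  violation R5 at severity
  violation R1 at version
  => forward verdict for User: BREAKING, 3 violation(s)


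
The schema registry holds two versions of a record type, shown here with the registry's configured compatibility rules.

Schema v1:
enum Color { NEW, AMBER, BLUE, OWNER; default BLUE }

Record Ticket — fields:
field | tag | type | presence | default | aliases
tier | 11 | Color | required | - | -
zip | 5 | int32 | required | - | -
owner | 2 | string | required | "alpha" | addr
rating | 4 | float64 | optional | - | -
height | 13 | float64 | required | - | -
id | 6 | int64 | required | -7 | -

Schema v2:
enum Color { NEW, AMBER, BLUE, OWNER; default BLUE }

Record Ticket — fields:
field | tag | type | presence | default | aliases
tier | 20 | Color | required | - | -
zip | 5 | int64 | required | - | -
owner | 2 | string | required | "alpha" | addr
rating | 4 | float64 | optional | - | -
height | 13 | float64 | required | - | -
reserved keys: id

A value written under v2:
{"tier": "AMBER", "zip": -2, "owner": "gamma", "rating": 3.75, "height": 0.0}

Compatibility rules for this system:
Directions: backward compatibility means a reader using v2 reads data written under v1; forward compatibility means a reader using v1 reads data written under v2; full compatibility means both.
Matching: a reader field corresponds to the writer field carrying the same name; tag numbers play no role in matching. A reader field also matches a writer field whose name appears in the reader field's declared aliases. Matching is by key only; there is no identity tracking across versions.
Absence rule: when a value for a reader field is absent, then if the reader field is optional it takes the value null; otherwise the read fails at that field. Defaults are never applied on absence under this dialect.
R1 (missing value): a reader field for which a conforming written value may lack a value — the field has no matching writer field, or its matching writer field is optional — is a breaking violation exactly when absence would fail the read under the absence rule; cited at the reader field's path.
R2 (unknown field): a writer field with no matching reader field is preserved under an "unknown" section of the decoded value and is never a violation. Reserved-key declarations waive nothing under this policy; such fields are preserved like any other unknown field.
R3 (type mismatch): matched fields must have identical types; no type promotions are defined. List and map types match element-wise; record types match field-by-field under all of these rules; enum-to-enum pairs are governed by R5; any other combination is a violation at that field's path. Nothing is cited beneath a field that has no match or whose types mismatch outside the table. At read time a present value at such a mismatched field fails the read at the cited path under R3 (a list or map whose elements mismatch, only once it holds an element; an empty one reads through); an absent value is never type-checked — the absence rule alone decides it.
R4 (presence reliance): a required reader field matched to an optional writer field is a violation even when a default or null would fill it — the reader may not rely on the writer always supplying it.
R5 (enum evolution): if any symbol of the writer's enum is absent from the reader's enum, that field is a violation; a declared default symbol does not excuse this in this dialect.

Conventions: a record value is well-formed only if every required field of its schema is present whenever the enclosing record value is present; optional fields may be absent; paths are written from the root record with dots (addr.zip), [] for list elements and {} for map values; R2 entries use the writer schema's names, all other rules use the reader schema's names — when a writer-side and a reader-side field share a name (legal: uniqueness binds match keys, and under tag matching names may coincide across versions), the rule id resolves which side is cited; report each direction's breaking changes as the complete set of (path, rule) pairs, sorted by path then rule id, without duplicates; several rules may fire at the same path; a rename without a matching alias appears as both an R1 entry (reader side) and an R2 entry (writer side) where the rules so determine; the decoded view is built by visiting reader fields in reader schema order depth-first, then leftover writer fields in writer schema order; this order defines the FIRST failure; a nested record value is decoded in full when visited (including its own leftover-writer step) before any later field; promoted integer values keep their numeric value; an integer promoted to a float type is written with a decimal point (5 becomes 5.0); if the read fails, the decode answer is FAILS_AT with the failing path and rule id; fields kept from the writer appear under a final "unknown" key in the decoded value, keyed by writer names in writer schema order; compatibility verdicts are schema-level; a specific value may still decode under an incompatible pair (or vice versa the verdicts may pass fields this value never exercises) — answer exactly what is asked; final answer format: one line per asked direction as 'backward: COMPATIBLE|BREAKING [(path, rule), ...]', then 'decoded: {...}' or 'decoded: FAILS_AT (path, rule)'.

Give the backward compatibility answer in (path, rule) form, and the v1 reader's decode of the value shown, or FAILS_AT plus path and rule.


the writer's type comes first in each Ticket pair
backward analysis of Ticket with v2 as reader and v1 as writer:
  tier: Color -> Color, writer required; from tier
  zip: int32 -> int64, writer required; from zip
  owner: string -> string, writer required; from owner
  rating: float64 -> float64, writer optional; from rating
  height: float64 -> float64, writer required; from height
  leftover writer field: id
  rule R3 violated at zip
  => backward verdict for Ticket: BREAKING, 1 violation(s)
decoding the Ticket value with the v1 reader:
  tier := "AMBER"
  read fails at zip under R3
  => FAILS_AT (zip, R3)
remaining Ticket differences; none change what is asked:
  removed field id from record Ticket (its key "id" joins the reserved list) -> its effect on Ticket is confined to the forward direction, not asked
  field tier in record Ticket: tag 11 changed to 20 -> no rule fires on it in Ticket's dialect; the asked verdict holds

backward: BREAKING [(zip, R3)]; decoded: FAILS_AT (zip, R3)


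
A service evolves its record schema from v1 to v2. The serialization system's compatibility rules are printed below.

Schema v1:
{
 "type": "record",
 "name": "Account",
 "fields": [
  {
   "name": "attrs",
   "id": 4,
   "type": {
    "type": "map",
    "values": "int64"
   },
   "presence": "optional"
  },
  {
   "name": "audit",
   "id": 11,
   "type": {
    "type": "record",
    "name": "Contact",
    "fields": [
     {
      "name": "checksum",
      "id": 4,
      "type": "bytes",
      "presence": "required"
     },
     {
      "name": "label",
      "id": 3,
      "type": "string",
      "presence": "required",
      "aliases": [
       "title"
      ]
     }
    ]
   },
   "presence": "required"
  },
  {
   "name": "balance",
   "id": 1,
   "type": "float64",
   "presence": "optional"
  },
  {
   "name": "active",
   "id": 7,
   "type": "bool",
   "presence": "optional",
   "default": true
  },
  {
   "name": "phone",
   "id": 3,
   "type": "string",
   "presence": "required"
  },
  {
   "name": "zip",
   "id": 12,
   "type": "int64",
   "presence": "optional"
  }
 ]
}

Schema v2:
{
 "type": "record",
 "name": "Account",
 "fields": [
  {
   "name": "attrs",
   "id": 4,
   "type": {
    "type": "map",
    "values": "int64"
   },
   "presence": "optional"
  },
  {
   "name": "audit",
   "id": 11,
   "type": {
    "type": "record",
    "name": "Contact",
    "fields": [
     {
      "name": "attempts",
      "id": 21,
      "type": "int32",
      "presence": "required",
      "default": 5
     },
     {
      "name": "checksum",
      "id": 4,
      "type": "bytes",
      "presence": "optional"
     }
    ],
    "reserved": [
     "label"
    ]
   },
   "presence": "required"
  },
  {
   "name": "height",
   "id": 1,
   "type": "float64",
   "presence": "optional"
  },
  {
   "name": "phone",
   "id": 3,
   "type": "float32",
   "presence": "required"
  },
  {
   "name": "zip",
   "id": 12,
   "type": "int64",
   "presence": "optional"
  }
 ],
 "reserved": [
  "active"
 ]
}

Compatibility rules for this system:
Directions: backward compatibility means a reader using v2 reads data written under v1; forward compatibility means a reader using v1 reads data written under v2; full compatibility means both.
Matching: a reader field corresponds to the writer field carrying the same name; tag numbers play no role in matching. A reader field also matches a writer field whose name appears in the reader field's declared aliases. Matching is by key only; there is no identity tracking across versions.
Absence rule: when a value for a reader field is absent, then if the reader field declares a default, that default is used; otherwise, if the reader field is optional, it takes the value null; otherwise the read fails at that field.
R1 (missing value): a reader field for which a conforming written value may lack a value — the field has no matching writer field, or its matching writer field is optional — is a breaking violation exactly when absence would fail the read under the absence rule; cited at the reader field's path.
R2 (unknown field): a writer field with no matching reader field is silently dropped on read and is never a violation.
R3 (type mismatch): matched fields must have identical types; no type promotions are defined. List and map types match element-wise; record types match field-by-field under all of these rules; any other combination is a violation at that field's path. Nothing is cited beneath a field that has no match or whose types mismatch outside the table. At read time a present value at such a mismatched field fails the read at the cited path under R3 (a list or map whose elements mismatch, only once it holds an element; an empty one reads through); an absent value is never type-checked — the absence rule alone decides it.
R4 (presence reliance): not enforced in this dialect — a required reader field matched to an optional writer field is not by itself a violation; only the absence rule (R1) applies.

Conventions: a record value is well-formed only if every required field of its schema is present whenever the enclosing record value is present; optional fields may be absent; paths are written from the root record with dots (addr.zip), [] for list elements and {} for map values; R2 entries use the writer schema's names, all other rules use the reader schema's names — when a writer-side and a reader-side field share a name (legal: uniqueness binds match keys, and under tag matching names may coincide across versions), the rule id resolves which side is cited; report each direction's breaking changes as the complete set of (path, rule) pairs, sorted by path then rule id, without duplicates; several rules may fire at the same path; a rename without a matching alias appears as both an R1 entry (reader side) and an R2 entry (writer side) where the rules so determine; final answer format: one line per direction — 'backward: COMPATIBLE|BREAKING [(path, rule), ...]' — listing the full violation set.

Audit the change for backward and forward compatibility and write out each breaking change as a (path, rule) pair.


backward: BREAKING [(phone, R3)]; forward: BREAKING [(audit.checksum, R1), (audit.label, R1), (phone, R3)]

each type pair in Account: writer, then reader
backward on Account — v2 reading data written by v1:
  attrs: map<string, int64> -> map<string, int64>, writer optional; from attrs
  audit: Contact -> Contact, writer required; from audit
  height: no writer match
  phone: string -> float32, writer required; from phone
  zip: int64 -> int64, writer optional; from zip
  leftover writer field: balance
  leftover writer field: active
  audit.attempts: no writer match
  audit.checksum: bytes -> bytes, writer required; from audit.checksum
  leftover writer field: audit.label
  breaking: (phone, R3)
  => 1 violation(s): backward is BREAKING for Account
forward on Account — v1 reading data written by v2:
  attrs: map<string, int64> -> map<string, int64>, writer optional; from attrs
  audit: Contact -> Contact, writer required; from audit
  balance: no writer match
  active: no writer match
  phone: float32 -> string, writer required; from phone
  zip: int64 -> int64, writer optional; from zip
  leftover writer field: height
  audit.checksum: bytes -> bytes, writer optional; from audit.checksum
  audit.label: no writer match
  leftover writer field: audit.attempts
  breaking: (audit.checksum, R1)
  breaking: (audit.label, R1)
  breaking: (phone, R3)
  => 3 violation(s): forward is BREAKING for Account


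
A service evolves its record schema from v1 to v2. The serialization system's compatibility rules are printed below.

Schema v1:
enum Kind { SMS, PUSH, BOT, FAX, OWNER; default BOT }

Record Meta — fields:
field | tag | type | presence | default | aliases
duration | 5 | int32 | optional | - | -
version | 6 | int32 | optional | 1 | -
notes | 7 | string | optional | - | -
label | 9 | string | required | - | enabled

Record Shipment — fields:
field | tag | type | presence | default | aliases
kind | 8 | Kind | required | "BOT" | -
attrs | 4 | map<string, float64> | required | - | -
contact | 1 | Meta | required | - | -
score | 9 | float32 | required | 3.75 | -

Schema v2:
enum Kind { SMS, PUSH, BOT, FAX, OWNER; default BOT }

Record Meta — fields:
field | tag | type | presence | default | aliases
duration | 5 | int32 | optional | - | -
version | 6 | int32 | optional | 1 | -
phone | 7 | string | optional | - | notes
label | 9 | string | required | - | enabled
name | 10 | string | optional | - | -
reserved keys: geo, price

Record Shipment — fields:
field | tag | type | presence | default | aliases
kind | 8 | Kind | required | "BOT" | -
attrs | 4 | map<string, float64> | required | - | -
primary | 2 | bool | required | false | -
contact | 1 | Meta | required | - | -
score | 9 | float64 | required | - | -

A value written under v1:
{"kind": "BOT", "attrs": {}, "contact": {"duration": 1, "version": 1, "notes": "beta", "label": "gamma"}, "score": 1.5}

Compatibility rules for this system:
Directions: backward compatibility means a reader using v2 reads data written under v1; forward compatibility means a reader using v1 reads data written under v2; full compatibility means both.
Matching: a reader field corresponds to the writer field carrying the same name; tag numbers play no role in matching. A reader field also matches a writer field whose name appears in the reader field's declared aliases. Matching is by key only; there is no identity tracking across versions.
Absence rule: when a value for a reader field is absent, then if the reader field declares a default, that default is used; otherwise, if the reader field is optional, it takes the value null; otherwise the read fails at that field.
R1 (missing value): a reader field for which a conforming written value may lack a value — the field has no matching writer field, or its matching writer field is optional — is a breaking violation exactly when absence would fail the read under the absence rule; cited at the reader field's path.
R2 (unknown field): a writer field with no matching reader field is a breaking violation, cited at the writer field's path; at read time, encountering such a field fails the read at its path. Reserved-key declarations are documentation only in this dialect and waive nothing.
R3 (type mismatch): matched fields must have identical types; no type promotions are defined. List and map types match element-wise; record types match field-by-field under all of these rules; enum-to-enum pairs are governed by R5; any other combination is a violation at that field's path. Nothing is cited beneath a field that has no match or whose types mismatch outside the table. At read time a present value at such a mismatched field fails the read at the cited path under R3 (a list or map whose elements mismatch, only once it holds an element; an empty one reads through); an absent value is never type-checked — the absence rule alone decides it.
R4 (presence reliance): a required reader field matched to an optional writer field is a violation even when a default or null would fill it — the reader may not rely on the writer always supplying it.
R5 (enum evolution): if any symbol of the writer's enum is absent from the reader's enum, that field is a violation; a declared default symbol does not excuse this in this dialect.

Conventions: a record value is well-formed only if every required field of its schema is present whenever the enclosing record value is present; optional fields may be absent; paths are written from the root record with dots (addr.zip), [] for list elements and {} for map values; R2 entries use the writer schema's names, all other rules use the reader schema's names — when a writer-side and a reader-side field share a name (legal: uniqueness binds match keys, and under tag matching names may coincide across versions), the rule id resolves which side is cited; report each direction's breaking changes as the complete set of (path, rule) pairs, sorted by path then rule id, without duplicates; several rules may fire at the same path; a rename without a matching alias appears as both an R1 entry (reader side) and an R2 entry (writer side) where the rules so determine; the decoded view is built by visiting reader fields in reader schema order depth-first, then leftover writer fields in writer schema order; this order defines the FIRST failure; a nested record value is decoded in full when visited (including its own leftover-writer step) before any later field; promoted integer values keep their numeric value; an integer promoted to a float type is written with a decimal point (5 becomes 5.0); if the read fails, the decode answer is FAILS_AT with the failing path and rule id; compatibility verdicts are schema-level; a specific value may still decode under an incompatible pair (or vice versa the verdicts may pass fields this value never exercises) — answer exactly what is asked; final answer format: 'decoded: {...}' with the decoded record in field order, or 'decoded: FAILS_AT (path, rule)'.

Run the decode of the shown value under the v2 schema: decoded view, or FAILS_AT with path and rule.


the writer's type comes first in each Shipment pair
decoding the Shipment value with the v2 reader:
  kind := "BOT"
  attrs := {}
  primary := false (no value, default fills)
  contact.duration := 1
  contact.version := 1
  contact.phone := "beta" (from writer notes)
  contact.label := "gamma"
  contact.name := null (not supplied -> null)
  read fails at score under R3
  => FAILS_AT (score, R3)
diffs on Shipment not affecting the asked answer:
  added field primary to record Shipment: required bool, tag 2, default false (in v2 it sits immediately before contact) -> schema-level compatibility only; this Shipment value's decode is unchanged
  renamed field notes to phone in record Meta (alias notes declared on the renamed field) -> schema-level compatibility only; this Shipment value's decode is unchanged
  added field name to record Meta: optional string, tag 10 (in v2 it sits last) -> schema-level compatibility only; this Shipment value's decode is unchanged

decoded: FAILS_AT (score, R3)


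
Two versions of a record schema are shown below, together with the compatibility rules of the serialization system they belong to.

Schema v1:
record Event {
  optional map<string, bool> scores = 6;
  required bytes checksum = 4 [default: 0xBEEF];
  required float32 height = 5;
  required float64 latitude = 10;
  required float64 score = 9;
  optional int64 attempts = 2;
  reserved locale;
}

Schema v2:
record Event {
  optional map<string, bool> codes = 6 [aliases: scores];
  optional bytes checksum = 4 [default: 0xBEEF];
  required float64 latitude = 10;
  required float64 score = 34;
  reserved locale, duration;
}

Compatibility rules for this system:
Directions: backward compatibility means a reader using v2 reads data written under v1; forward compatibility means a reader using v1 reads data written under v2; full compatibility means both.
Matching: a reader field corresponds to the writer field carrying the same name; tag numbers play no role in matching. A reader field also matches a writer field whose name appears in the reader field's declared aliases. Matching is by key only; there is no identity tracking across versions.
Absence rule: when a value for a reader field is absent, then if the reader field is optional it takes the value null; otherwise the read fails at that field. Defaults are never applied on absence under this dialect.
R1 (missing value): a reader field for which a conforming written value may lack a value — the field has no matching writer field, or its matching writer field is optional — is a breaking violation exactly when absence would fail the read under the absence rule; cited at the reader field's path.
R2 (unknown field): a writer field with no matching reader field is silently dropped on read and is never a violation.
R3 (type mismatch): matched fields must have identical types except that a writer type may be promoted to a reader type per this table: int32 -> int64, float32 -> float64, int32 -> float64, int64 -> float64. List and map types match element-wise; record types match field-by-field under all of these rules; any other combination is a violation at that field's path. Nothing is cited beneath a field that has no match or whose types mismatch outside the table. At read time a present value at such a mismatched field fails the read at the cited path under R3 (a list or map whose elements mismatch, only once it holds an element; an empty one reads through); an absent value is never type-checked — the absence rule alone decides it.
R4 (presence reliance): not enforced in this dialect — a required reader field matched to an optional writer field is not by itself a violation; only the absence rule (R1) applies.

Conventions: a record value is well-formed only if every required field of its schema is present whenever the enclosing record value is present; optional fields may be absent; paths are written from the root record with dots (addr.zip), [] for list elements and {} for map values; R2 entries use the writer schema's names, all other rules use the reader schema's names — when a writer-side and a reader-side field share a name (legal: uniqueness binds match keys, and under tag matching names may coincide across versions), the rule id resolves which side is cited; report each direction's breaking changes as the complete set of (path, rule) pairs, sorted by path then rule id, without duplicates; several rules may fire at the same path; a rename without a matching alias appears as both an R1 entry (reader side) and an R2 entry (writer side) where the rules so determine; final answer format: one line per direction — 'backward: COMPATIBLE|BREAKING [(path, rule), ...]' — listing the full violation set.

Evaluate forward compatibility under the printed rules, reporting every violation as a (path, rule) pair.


forward: BREAKING [(checksum, R1), (height, R1)]

each type pair in Event: writer, then reader
forward pass over Event, reader schema v1, writer schema v2:
  no writer field matches reader scores
  checksum: bytes -> bytes, writer optional; from checksum
  no writer field matches reader height
  latitude: float64 -> float64, writer required; from latitude
  score: float64 -> float64, writer required; from score
  no writer field matches reader attempts
  writer field codes has no reader counterpart
  R1 fires at checksum
  R1 fires at height
  => forward: BREAKING (2)
diffs on Event not affecting the asked answer:
  removed field attempts from record Event -> inert for the asked Event verdict: nothing fires
  renamed field scores to codes in record Event (alias scores declared on the renamed field) -> inert for the asked Event verdict: nothing fires
  field score in record Event: tag 9 changed to 34 -> inert for the asked Event verdict: nothing fires


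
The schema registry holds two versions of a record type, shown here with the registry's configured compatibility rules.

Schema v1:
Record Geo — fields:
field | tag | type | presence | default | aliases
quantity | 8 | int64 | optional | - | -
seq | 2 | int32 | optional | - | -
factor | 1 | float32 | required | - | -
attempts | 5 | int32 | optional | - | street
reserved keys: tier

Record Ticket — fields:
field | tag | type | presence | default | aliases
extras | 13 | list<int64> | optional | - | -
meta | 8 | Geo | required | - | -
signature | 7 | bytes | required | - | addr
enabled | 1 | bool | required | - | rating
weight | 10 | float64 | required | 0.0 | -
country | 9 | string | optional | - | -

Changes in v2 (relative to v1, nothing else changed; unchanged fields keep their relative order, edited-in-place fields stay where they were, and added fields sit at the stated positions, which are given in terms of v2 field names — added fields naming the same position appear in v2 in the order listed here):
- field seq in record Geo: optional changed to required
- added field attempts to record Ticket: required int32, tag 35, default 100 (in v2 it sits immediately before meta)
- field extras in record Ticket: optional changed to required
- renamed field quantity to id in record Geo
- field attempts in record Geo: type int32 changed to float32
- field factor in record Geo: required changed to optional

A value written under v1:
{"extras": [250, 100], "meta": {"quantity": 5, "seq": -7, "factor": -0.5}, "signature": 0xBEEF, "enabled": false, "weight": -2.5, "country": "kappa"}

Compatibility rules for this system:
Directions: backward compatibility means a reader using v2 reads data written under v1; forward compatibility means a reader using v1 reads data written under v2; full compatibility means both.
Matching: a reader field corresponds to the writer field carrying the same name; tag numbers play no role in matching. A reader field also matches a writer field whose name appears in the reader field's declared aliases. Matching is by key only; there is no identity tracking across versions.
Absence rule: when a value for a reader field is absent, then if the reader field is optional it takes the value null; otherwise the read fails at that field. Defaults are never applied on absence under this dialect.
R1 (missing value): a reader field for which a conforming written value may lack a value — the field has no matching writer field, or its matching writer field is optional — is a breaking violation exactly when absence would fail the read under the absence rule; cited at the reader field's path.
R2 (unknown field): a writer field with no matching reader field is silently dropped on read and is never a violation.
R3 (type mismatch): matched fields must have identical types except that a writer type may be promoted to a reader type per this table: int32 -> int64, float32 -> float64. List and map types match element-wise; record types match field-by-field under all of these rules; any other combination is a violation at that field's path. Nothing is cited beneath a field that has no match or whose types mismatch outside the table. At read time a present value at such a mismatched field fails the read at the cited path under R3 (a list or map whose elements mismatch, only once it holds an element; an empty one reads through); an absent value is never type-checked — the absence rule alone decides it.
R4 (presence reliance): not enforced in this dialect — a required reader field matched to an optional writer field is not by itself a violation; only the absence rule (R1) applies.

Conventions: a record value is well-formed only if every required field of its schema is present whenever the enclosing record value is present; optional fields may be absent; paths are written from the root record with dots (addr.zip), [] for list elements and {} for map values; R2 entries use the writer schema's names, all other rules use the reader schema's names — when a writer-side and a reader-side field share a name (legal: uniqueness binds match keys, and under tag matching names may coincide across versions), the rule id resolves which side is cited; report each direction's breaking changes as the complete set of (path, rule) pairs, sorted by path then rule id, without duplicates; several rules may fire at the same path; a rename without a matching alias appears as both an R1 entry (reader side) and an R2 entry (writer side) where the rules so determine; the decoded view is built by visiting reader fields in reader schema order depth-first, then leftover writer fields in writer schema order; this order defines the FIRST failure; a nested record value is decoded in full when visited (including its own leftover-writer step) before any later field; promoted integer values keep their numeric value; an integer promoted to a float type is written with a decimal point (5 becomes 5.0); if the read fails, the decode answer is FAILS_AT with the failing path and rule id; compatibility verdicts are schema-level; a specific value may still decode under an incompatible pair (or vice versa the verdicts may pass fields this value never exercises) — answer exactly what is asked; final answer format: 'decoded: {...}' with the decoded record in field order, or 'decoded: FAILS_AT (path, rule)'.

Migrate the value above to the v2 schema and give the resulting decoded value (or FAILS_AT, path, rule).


in Ticket below, arrows point writer -> reader
decoding the Ticket value with the v2 reader:
  extras := [250, 100]
  read fails at attempts under R1 (no fill)
  => FAILS_AT (attempts, R1)
diffs on Ticket not affecting the asked answer:
  field seq in record Geo: optional changed to required -> shifts the Ticket verdicts, not this decode
  field extras in record Ticket: optional changed to required -> shifts the Ticket verdicts, not this decode
  renamed field quantity to id in record Geo -> triggers nothing under the printed rules; the Ticket answer is the same either way
  field factor in record Geo: required changed to optional -> shifts the Ticket verdicts, not this decode

decoded: FAILS_AT (attempts, R1)


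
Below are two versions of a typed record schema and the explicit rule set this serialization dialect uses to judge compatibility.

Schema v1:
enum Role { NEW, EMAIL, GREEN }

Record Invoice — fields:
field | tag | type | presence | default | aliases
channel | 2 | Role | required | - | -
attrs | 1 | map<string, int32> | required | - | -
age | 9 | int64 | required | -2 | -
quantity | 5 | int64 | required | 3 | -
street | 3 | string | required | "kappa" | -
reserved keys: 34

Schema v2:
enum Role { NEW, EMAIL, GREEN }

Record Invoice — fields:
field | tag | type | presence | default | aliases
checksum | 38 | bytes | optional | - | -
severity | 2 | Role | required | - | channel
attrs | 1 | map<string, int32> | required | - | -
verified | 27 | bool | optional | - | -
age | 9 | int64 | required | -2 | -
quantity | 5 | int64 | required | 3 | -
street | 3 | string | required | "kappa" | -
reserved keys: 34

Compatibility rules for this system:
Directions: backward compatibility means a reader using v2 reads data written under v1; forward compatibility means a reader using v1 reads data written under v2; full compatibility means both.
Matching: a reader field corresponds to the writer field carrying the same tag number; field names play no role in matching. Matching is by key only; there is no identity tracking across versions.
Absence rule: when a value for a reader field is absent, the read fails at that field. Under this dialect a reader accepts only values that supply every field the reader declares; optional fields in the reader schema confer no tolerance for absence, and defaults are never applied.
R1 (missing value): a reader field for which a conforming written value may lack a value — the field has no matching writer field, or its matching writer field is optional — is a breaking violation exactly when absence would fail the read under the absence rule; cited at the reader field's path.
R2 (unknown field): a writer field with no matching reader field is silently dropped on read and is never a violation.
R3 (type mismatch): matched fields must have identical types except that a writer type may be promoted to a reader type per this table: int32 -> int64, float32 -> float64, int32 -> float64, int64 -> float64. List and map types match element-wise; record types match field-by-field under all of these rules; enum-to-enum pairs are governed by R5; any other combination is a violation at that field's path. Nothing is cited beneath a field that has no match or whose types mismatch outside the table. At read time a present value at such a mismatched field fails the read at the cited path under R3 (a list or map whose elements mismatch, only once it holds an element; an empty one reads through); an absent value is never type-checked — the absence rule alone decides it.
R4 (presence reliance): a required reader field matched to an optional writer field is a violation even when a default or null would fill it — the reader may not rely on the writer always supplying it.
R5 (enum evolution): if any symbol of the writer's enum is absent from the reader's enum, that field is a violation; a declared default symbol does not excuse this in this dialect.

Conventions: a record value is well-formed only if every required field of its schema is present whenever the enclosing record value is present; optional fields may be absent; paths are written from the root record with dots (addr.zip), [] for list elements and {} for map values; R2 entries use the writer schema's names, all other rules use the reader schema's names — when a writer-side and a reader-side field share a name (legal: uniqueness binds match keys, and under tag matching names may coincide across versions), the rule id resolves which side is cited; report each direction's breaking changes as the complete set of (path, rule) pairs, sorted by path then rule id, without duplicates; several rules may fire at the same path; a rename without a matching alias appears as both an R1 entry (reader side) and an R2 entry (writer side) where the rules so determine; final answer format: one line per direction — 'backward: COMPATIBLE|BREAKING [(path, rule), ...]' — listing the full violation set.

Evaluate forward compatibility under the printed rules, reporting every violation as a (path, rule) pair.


each type pair in Invoice: writer, then reader
forward analysis of Invoice with v1 as reader and v2 as writer:
  channel <- severity (Role -> Role, writer required)
  attrs <- attrs (map<string, int32> -> map<string, int32>, writer required)
  age <- age (int64 -> int64, writer required)
  quantity <- quantity (int64 -> int64, writer required)
  street <- street (string -> string, writer required)
  writer field checksum has no reader counterpart
  writer field verified has no reader counterpart
  => no violations; forward on Invoice: COMPATIBLE
remaining Invoice differences; none change what is asked:
  added field checksum to record Invoice: optional bytes, tag 38 (in v2 it sits immediately before severity) -> fires only in the backward direction of Invoice, which is not asked here
  renamed field channel to severity in record Invoice (alias channel declared on the renamed field) -> no rule fires on it in Invoice's dialect; the asked verdict holds
  added field verified to record Invoice: optional bool, tag 27 (in v2 it sits immediately before age) -> fires only in the backward direction of Invoice, which is not asked here

forward: COMPATIBLE []
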